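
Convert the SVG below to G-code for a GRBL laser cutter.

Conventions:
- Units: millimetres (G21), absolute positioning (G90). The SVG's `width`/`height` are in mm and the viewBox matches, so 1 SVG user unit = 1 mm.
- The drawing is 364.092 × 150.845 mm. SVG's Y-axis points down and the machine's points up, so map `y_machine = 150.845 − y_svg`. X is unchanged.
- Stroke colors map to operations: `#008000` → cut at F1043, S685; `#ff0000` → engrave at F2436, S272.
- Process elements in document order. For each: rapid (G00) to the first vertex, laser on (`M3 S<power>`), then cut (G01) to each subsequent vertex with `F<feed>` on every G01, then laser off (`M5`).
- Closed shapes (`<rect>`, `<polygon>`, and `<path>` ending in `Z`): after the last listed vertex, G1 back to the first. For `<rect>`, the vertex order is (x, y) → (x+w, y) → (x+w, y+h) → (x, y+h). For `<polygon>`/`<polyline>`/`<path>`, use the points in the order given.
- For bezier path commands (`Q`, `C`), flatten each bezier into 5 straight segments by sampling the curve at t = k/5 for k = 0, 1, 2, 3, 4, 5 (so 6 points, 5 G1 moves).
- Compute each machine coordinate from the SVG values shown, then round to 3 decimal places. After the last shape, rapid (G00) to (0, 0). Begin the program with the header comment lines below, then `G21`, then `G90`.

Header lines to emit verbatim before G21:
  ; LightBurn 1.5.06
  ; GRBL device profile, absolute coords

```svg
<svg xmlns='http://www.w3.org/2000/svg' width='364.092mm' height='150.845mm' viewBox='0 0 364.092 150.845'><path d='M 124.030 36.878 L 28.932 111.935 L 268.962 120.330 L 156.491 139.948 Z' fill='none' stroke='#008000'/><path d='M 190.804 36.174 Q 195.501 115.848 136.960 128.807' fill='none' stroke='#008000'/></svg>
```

viewBox `0 0 364.092 150.845` with mm width/height → 1 unit = 1 mm. Flip: y_m = 150.845 − y_svg.

**Shape 1** — `<path>` closed polygon, stroke `#008000` → cut (S685, F1043). Machine vertices: (124.030,113.967) → (28.932,38.910) → (268.962,30.515) → (156.491,10.897) → (124.030,113.967). Closed: final G1 returns to the first vertex.

**Shape 2** — `<path>` quadratic bezier, stroke `#008000` → cut (S685, F1043). Control points (SVG): P0=(190.804,36.174), P1=(195.501,115.848), P2=(136.960,128.807); sampled at t=k/5. Machine vertices: (190.804,114.671) → (190.153,85.470) → (184.444,61.606) → (173.675,43.080) → (157.847,29.890) → (136.960,22.038). Open path.

; LightBurn 1.5.06
; GRBL device profile, absolute coords
G21
G90
G00 X124.030 Y113.967
M3 S685
G01 X28.932 Y38.910 F1043
G01 X268.962 Y30.515 F1043
G01 X156.491 Y10.897 F1043
G01 X124.030 Y113.967 F1043
M5
G00 X190.804 Y114.671
M3 S685
G01 X190.153 Y85.470 F1043
G01 X184.444 Y61.606 F1043
G01 X173.675 Y43.080 F1043
G01 X157.847 Y29.890 F1043
G01 X136.960 Y22.038 F1043
M5
G00 X0.000 Y0.000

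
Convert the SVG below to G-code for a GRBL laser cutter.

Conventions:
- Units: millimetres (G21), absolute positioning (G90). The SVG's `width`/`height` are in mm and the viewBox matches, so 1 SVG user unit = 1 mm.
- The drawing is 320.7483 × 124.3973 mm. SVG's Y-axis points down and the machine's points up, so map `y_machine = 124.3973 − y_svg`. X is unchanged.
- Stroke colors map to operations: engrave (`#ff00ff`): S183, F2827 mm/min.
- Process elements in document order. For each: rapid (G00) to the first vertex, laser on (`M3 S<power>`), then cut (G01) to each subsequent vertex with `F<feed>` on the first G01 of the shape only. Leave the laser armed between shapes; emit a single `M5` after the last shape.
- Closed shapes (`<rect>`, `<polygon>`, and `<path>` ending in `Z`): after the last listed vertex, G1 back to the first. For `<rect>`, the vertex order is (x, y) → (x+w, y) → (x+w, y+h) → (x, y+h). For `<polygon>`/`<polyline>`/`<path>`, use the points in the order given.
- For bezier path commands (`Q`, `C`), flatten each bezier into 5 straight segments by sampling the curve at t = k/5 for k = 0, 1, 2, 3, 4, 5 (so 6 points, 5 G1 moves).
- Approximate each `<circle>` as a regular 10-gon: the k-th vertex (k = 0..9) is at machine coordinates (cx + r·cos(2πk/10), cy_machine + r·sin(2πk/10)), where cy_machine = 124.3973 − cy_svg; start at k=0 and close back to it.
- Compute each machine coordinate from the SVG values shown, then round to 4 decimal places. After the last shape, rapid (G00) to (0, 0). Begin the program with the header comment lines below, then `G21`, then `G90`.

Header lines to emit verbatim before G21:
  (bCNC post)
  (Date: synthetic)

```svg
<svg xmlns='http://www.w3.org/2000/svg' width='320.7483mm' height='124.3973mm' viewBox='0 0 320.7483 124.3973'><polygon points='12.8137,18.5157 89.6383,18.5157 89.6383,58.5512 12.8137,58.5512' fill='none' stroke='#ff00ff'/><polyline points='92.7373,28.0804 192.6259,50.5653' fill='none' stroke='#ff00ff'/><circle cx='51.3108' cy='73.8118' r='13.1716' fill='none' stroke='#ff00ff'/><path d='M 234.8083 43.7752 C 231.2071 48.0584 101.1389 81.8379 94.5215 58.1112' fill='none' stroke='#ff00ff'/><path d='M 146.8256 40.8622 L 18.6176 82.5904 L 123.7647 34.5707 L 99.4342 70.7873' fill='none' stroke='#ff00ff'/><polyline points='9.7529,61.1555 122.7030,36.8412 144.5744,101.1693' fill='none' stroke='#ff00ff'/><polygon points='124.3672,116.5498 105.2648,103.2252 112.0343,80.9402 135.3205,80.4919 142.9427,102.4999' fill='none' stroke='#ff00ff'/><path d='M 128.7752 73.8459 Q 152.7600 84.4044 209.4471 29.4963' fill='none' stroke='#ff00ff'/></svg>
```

(bCNC post)
(Date: synthetic)
G21
G90
G00 X12.8137 Y105.8816
M3 S183
G01 X89.6383 Y105.8816 F2827
G01 X89.6383 Y65.8461
G01 X12.8137 Y65.8461
G01 X12.8137 Y105.8816
G00 X92.7373 Y96.3169
M3 S183
G01 X192.6259 Y73.8320 F2827
G00 X64.4824 Y50.5855
M3 S183
G01 X61.9668 Y58.3276 F2827
G01 X55.3810 Y63.1124
G01 X47.2406 Y63.1124
G01 X40.6548 Y58.3276
G01 X38.1392 Y50.5855
G01 X40.6548 Y42.8434
G01 X47.2406 Y38.0586
G01 X55.3810 Y38.0586
G01 X61.9668 Y42.8434
G01 X64.4824 Y50.5855
G00 X234.8083 Y80.6221
M3 S183
G01 X219.4709 Y75.2086 F2827
G01 X185.7774 Y66.8922
G01 X145.7240 Y59.8489
G01 X111.3067 Y58.2548
G01 X94.5215 Y66.2861
G00 X146.8256 Y83.5351
M3 S183
G01 X18.6176 Y41.8069 F2827
G01 X123.7647 Y89.8266
G01 X99.4342 Y53.6100
G00 X9.7529 Y63.2418
M3 S183
G01 X122.7030 Y87.5561 F2827
G01 X144.5744 Y23.2280
G00 X124.3672 Y7.8475
M3 S183
G01 X105.2648 Y21.1721 F2827
G01 X112.0343 Y43.4571
G01 X135.3205 Y43.9054
G01 X142.9427 Y21.8974
G01 X124.3672 Y7.8475
G00 X128.7752 Y50.5514
M3 S183
G01 X139.6772 Y48.9467 F2827
G01 X153.1954 Y52.5793
G01 X169.3298 Y61.4492
G01 X188.0804 Y75.5564
G01 X209.4471 Y94.9010
M5
G00 X0.0000 Y0.0000

1 u = 1 mm; y_m = 124.3973 − y.

[1] `<polygon>` rectangle, #ff00ff→engrave S183 F2827: (12.8137,105.8816) → (89.6383,105.8816) → (89.6383,65.8461) → (12.8137,65.8461) → (12.8137,105.8816) (closed)

[2] `<polyline>` line segment, #ff00ff→engrave S183 F2827: (92.7373,96.3169) → (192.6259,73.8320)

[3] `<circle>` circle, #ff00ff→engrave S183 F2827: (64.4824,50.5855) → (61.9668,58.3276) → (55.3810,63.1124) → (47.2406,63.1124) → (40.6548,58.3276) → (38.1392,50.5855) → (40.6548,42.8434) → (47.2406,38.0586) → (55.3810,38.0586) → (61.9668,42.8434) → (64.4824,50.5855) (closed)

[4] `<path>` cubic bezier, #ff00ff→engrave S183 F2827: (234.8083,80.6221) → (219.4709,75.2086) → (185.7774,66.8922) → (145.7240,59.8489) → (111.3067,58.2548) → (94.5215,66.2861)

[5] `<path>` open polyline, #ff00ff→engrave S183 F2827: (146.8256,83.5351) → (18.6176,41.8069) → (123.7647,89.8266) → (99.4342,53.6100)

[6] `<polyline>` open polyline, #ff00ff→engrave S183 F2827: (9.7529,63.2418) → (122.7030,87.5561) → (144.5744,23.2280)

[7] `<polygon>` regular polygon, #ff00ff→engrave S183 F2827: (124.3672,7.8475) → (105.2648,21.1721) → (112.0343,43.4571) → (135.3205,43.9054) → (142.9427,21.8974) → (124.3672,7.8475) (closed)

[8] `<path>` quadratic bezier, #ff00ff→engrave S183 F2827: (128.7752,50.5514) → (139.6772,48.9467) → (153.1954,52.5793) → (169.3298,61.4492) → (188.0804,75.5564) → (209.4471,94.9010)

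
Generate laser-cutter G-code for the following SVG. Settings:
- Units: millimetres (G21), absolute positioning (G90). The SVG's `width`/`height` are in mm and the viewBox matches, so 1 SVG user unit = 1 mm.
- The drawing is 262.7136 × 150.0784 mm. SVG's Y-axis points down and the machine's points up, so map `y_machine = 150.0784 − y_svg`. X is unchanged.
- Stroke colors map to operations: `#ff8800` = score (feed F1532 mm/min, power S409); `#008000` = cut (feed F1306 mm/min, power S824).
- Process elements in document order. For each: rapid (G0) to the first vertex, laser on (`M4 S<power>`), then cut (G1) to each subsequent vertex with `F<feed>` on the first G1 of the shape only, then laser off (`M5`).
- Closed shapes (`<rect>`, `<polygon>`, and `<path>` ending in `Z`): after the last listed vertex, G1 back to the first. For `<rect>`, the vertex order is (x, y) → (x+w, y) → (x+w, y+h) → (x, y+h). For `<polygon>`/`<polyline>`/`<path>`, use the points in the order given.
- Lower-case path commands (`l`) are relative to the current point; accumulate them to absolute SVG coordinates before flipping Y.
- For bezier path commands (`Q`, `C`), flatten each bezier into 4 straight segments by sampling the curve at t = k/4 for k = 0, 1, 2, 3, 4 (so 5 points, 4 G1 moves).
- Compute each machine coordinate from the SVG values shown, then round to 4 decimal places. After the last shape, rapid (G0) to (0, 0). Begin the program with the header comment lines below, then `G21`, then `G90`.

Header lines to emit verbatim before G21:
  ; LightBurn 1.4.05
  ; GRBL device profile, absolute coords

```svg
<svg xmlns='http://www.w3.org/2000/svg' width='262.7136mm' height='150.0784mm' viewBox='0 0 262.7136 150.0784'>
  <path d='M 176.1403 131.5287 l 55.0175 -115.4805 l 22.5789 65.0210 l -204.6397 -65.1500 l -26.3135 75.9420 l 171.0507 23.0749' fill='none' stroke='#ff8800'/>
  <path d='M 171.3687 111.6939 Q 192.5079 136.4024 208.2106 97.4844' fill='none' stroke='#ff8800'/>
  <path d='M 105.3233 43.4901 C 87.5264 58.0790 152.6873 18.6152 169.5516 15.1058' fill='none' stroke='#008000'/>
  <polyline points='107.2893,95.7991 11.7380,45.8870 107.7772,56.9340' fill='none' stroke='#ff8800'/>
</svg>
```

1 u = 1 mm; y_m = 150.0784 − y.

[1] `<path>` open polyline, #ff8800→score S409 F1532: (176.1403,18.5497) → (231.1578,134.0302) → (253.7367,69.0092) → (49.0970,134.1592) → (22.7835,58.2172) → (193.8342,35.1423)

[2] `<path>` quadratic bezier, #ff8800→score S409 F1532: (171.3687,38.3845) → (181.5985,30.0069) → (191.1488,29.5826) → (200.0195,37.1117) → (208.2106,52.5940)

[3] `<path>` cubic bezier, #008000→cut S824 F1306: (105.3233,106.5883) → (105.4794,104.3751) → (124.4395,113.9936) → (149.8986,127.0055) → (169.5516,134.9726)

[4] `<polyline>` open polyline, #ff8800→score S409 F1532: (107.2893,54.2793) → (11.7380,104.1914) → (107.7772,93.1444)

; LightBurn 1.4.05
; GRBL device profile, absolute coords
G21
G90
G0 X176.1403 Y18.5497
M4 S409
G1 X231.1578 Y134.0302 F1532
G1 X253.7367 Y69.0092
G1 X49.0970 Y134.1592
G1 X22.7835 Y58.2172
G1 X193.8342 Y35.1423
M5
G0 X171.3687 Y38.3845
M4 S409
G1 X181.5985 Y30.0069 F1532
G1 X191.1488 Y29.5826
G1 X200.0195 Y37.1117
G1 X208.2106 Y52.5940
M5
G0 X105.3233 Y106.5883
M4 S824
G1 X105.4794 Y104.3751 F1306
G1 X124.4395 Y113.9936
G1 X149.8986 Y127.0055
G1 X169.5516 Y134.9726
M5
G0 X107.2893 Y54.2793
M4 S409
G1 X11.7380 Y104.1914 F1532
G1 X107.7772 Y93.1444
M5
G0 X0.0000 Y0.0000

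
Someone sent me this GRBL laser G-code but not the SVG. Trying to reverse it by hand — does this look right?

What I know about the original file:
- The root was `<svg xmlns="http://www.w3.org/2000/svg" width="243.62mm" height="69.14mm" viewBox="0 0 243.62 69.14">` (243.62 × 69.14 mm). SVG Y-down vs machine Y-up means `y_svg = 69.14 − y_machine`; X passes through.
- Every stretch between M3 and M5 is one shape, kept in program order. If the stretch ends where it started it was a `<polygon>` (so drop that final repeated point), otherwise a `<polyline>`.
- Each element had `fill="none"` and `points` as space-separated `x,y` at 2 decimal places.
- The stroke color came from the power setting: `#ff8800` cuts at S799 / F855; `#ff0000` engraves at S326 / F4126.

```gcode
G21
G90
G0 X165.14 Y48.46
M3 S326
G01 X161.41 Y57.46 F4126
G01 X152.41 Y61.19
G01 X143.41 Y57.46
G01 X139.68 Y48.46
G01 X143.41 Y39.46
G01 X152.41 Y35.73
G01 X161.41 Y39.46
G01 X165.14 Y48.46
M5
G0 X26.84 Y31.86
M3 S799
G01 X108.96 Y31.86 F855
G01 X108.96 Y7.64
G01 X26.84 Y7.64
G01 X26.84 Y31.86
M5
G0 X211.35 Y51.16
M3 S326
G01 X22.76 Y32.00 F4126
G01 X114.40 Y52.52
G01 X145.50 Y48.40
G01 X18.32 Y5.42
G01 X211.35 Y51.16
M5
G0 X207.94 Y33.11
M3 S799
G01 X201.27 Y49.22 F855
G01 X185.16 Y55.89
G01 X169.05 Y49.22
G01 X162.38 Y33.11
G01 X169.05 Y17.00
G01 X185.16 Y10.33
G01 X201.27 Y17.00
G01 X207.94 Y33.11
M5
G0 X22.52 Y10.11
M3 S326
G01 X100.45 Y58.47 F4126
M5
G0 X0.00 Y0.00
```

<svg xmlns="http://www.w3.org/2000/svg" width="243.62mm" height="69.14mm" viewBox="0 0 243.62 69.14">
  <polygon points="165.14,20.68 161.41,11.68 152.41,7.95 143.41,11.68 139.68,20.68 143.41,29.68 152.41,33.41 161.41,29.68" fill="none" stroke="#ff0000"/>
  <polygon points="26.84,37.28 108.96,37.28 108.96,61.50 26.84,61.50" fill="none" stroke="#ff8800"/>
  <polygon points="211.35,17.98 22.76,37.14 114.40,16.62 145.50,20.74 18.32,63.72" fill="none" stroke="#ff0000"/>
  <polygon points="207.94,36.03 201.27,19.92 185.16,13.25 169.05,19.92 162.38,36.03 169.05,52.14 185.16,58.81 201.27,52.14" fill="none" stroke="#ff8800"/>
  <polyline points="22.52,59.03 100.45,10.67" fill="none" stroke="#ff0000"/>
</svg>

Machine Y-up, SVG Y-down with viewBox height 69.14, so y_svg = 69.14 − y_machine; X carries over.

Run 1: power S326 maps to stroke `#ff0000` (engrave). The run returns to its start, so emit a `<polygon>` with points (Y-flipped): 165.14,20.68 161.41,11.68 152.41,7.95 143.41,11.68 139.68,20.68 143.41,29.68 152.41,33.41 161.41,29.68.

Run 2: power S799 maps to stroke `#ff8800` (cut). The run returns to its start, so emit a `<polygon>` with points (Y-flipped): 26.84,37.28 108.96,37.28 108.96,61.50 26.84,61.50.

Run 3: the run's S326 means `#ff0000` (engrave). The run returns to its start, so emit a `<polygon>` with points (Y-flipped): 211.35,17.98 22.76,37.14 114.40,16.62 145.50,20.74 18.32,63.72.

Run 4: the run's S799 means `#ff8800` (cut). The run returns to its start, so emit a `<polygon>` with points (Y-flipped): 207.94,36.03 201.27,19.92 185.16,13.25 169.05,19.92 162.38,36.03 169.05,52.14 185.16,58.81 201.27,52.14.

Run 5: the run's S326 means `#ff0000` (engrave). The run is open, so emit a `<polyline>` with points (Y-flipped): 22.52,59.03 100.45,10.67.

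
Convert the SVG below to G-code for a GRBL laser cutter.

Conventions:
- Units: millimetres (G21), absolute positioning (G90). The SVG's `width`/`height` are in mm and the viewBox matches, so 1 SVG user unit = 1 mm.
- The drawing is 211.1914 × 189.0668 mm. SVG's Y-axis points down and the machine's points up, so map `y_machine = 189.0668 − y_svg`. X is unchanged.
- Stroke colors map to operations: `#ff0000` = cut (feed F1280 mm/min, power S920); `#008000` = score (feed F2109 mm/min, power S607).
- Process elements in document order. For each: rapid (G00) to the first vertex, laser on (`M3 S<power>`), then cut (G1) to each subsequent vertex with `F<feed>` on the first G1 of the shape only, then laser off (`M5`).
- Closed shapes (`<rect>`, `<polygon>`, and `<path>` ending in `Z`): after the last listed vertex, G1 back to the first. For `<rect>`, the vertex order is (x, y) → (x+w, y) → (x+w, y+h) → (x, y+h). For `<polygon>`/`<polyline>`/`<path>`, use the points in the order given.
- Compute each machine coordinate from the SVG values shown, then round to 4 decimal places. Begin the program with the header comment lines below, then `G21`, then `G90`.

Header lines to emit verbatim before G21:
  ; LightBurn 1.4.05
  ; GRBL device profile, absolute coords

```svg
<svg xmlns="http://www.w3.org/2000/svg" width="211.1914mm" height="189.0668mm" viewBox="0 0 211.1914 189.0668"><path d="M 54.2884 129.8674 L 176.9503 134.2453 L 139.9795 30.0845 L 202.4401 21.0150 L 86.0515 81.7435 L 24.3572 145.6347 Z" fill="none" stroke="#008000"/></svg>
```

; LightBurn 1.4.05
; GRBL device profile, absolute coords
G21
G90
G00 X54.2884 Y59.1994
M3 S607
G1 X176.9503 Y54.8215 F2109
G1 X139.9795 Y158.9823
G1 X202.4401 Y168.0518
G1 X86.0515 Y107.3233
G1 X24.3572 Y43.4321
G1 X54.2884 Y59.1994
M5

viewBox `0 0 211.1914 189.0668` with mm width/height → 1 unit = 1 mm. Flip: y_m = 189.0668 − y_svg.

**Shape 1** — `<path>` closed polygon, stroke `#008000` → score (S607, F2109). Machine vertices: (54.2884,59.1994) → (176.9503,54.8215) → (139.9795,158.9823) → (202.4401,168.0518) → (86.0515,107.3233) → (24.3572,43.4321) → (54.2884,59.1994). Closed: final G1 returns to the first vertex.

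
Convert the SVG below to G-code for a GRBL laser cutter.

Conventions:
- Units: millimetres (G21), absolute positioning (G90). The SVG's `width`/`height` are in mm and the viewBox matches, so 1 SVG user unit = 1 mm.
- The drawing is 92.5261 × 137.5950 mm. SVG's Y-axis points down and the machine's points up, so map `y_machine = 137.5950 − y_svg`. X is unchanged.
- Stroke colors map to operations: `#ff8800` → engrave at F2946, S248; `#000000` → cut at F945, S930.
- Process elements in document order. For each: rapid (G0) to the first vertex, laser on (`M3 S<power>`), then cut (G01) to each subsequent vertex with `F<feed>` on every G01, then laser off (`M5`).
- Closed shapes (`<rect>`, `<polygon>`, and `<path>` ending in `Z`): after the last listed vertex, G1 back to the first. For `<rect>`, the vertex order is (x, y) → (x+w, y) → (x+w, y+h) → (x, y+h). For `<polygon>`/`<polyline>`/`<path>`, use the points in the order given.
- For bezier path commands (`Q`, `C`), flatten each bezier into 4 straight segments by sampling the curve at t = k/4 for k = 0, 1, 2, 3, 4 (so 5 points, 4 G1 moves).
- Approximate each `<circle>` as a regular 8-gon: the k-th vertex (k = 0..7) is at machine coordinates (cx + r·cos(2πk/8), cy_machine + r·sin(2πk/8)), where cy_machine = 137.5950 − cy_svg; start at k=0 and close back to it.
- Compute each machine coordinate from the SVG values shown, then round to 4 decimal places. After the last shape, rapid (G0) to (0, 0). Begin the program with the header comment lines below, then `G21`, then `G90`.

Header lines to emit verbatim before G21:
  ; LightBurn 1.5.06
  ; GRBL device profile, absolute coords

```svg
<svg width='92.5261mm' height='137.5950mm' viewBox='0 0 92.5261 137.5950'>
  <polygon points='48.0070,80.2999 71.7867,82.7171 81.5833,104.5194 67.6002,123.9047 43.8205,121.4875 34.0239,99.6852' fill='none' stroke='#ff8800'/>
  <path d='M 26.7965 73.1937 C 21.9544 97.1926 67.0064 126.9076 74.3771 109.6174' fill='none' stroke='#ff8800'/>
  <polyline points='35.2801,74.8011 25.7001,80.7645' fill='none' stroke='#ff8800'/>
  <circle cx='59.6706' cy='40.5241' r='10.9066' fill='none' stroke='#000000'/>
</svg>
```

Since the viewBox matches the mm dimensions, user units are millimetres directly. The only transform is the Y-flip y_m = 137.5950 − y_svg.

Shape 1 is a regular polygon drawn with `<polygon>`. Its stroke #ff8800 means engrave at S248, F2946. After flipping Y the toolpath is (48.0070,57.2951) → (71.7867,54.8779) → (81.5833,33.0756) → (67.6002,13.6903) → (43.8205,16.1075) → (34.0239,37.9098) → (48.0070,57.2951), returning to the start.

Shape 2 is a cubic bezier drawn with `<path>`. Its stroke #ff8800 means engrave at S248, F2946. After flipping Y the toolpath is (26.7965,64.4013) → (31.1517,46.1541) → (46.0070,30.7060) → (63.1522,22.9997) → (74.3771,27.9776).

Shape 3 is a line segment drawn with `<polyline>`. Its stroke #ff8800 means engrave at S248, F2946. After flipping Y the toolpath is (35.2801,62.7939) → (25.7001,56.8305).

Shape 4 is a circle drawn with `<circle>`. Its stroke #000000 means cut at S930, F945. After flipping Y the toolpath is (70.5772,97.0709) → (67.3827,104.7830) → (59.6706,107.9775) → (51.9585,104.7830) → (48.7640,97.0709) → (51.9585,89.3588) → (59.6706,86.1643) → (67.3827,89.3588) → (70.5772,97.0709), returning to the start.

; LightBurn 1.5.06
; GRBL device profile, absolute coords
G21
G90
G0 X48.0070 Y57.2951
M3 S248
G01 X71.7867 Y54.8779 F2946
G01 X81.5833 Y33.0756 F2946
G01 X67.6002 Y13.6903 F2946
G01 X43.8205 Y16.1075 F2946
G01 X34.0239 Y37.9098 F2946
G01 X48.0070 Y57.2951 F2946
M5
G0 X26.7965 Y64.4013
M3 S248
G01 X31.1517 Y46.1541 F2946
G01 X46.0070 Y30.7060 F2946
G01 X63.1522 Y22.9997 F2946
G01 X74.3771 Y27.9776 F2946
M5
G0 X35.2801 Y62.7939
M3 S248
G01 X25.7001 Y56.8305 F2946
M5
G0 X70.5772 Y97.0709
M3 S930
G01 X67.3827 Y104.7830 F945
G01 X59.6706 Y107.9775 F945
G01 X51.9585 Y104.7830 F945
G01 X48.7640 Y97.0709 F945
G01 X51.9585 Y89.3588 F945
G01 X59.6706 Y86.1643 F945
G01 X67.3827 Y89.3588 F945
G01 X70.5772 Y97.0709 F945
M5
G0 X0.0000 Y0.0000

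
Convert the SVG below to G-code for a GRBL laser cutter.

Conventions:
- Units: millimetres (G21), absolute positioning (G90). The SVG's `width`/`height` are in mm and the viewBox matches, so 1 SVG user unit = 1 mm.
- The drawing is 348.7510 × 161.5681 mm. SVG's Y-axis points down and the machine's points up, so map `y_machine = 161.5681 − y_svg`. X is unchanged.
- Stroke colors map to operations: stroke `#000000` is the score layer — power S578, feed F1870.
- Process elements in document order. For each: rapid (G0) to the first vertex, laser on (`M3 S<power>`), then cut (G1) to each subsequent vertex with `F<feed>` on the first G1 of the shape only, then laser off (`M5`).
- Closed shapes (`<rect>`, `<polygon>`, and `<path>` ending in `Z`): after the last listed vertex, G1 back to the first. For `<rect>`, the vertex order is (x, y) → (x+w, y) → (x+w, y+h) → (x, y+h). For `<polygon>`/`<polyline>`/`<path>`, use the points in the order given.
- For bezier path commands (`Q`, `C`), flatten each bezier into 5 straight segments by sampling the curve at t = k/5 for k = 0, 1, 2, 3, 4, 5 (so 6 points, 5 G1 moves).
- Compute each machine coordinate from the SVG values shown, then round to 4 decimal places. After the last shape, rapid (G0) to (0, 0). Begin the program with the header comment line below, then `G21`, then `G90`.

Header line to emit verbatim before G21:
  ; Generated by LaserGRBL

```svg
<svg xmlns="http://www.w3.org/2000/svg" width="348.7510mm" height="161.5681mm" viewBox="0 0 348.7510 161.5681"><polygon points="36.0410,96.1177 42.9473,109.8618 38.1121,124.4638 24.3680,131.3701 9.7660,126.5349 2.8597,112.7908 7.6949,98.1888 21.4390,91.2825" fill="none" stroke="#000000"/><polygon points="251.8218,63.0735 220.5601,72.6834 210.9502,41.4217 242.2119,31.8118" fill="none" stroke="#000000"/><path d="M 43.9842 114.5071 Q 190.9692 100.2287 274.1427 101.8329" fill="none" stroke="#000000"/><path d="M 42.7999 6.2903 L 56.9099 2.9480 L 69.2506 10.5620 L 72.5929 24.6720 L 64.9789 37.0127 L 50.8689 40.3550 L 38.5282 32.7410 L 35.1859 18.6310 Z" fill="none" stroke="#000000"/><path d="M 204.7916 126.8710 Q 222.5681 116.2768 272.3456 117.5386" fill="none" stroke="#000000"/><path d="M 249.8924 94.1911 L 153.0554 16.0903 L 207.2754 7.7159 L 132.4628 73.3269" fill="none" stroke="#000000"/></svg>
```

viewBox `0 0 348.7510 161.5681` with mm width/height → 1 unit = 1 mm. Flip: y_m = 161.5681 − y_svg.

**Shape 1** — `<polygon>` regular polygon, stroke `#000000` → score (S578, F1870). Machine vertices: (36.0410,65.4504) → (42.9473,51.7063) → (38.1121,37.1043) → (24.3680,30.1980) → (9.7660,35.0332) → (2.8597,48.7773) → (7.6949,63.3793) → (21.4390,70.2856) → (36.0410,65.4504). Closed: final G1 returns to the first vertex.

**Shape 2** — `<polygon>` regular polygon, stroke `#000000` → score (S578, F1870). Machine vertices: (251.8218,98.4946) → (220.5601,88.8847) → (210.9502,120.1464) → (242.2119,129.7563) → (251.8218,98.4946). Closed: final G1 returns to the first vertex.

**Shape 3** — `<path>` quadratic bezier, stroke `#000000` → score (S578, F1870). Control points (SVG): P0=(43.9842,114.5071), P1=(190.9692,100.2287), P2=(274.1427,101.8329); sampled at t=k/5. Machine vertices: (43.9842,47.0610) → (100.2257,52.1371) → (151.3624,55.9425) → (197.3941,58.4773) → (238.3208,59.7416) → (274.1427,59.7352). Open path.

**Shape 4** — `<path>` regular polygon, stroke `#000000` → score (S578, F1870). Machine vertices: (42.7999,155.2778) → (56.9099,158.6201) → (69.2506,151.0061) → (72.5929,136.8961) → (64.9789,124.5554) → (50.8689,121.2131) → (38.5282,128.8271) → (35.1859,142.9371) → (42.7999,155.2778). Closed: final G1 returns to the first vertex.

**Shape 5** — `<path>` quadratic bezier, stroke `#000000` → score (S578, F1870). Control points (SVG): P0=(204.7916,126.8710), P1=(222.5681,116.2768), P2=(272.3456,117.5386); sampled at t=k/5. Machine vertices: (204.7916,34.6971) → (213.1822,38.4605) → (224.1330,41.2755) → (237.6438,43.1420) → (253.7146,44.0600) → (272.3456,44.0295). Open path.

**Shape 6** — `<path>` open polyline, stroke `#000000` → score (S578, F1870). Machine vertices: (249.8924,67.3770) → (153.0554,145.4778) → (207.2754,153.8522) → (132.4628,88.2412). Open path.

; Generated by LaserGRBL
G21
G90
G0 X36.0410 Y65.4504
M3 S578
G1 X42.9473 Y51.7063 F1870
G1 X38.1121 Y37.1043
G1 X24.3680 Y30.1980
G1 X9.7660 Y35.0332
G1 X2.8597 Y48.7773
G1 X7.6949 Y63.3793
G1 X21.4390 Y70.2856
G1 X36.0410 Y65.4504
M5
G0 X251.8218 Y98.4946
M3 S578
G1 X220.5601 Y88.8847 F1870
G1 X210.9502 Y120.1464
G1 X242.2119 Y129.7563
G1 X251.8218 Y98.4946
M5
G0 X43.9842 Y47.0610
M3 S578
G1 X100.2257 Y52.1371 F1870
G1 X151.3624 Y55.9425
G1 X197.3941 Y58.4773
G1 X238.3208 Y59.7416
G1 X274.1427 Y59.7352
M5
G0 X42.7999 Y155.2778
M3 S578
G1 X56.9099 Y158.6201 F1870
G1 X69.2506 Y151.0061
G1 X72.5929 Y136.8961
G1 X64.9789 Y124.5554
G1 X50.8689 Y121.2131
G1 X38.5282 Y128.8271
G1 X35.1859 Y142.9371
G1 X42.7999 Y155.2778
M5
G0 X204.7916 Y34.6971
M3 S578
G1 X213.1822 Y38.4605 F1870
G1 X224.1330 Y41.2755
G1 X237.6438 Y43.1420
G1 X253.7146 Y44.0600
G1 X272.3456 Y44.0295
M5
G0 X249.8924 Y67.3770
M3 S578
G1 X153.0554 Y145.4778 F1870
G1 X207.2754 Y153.8522
G1 X132.4628 Y88.2412
M5
G0 X0.0000 Y0.0000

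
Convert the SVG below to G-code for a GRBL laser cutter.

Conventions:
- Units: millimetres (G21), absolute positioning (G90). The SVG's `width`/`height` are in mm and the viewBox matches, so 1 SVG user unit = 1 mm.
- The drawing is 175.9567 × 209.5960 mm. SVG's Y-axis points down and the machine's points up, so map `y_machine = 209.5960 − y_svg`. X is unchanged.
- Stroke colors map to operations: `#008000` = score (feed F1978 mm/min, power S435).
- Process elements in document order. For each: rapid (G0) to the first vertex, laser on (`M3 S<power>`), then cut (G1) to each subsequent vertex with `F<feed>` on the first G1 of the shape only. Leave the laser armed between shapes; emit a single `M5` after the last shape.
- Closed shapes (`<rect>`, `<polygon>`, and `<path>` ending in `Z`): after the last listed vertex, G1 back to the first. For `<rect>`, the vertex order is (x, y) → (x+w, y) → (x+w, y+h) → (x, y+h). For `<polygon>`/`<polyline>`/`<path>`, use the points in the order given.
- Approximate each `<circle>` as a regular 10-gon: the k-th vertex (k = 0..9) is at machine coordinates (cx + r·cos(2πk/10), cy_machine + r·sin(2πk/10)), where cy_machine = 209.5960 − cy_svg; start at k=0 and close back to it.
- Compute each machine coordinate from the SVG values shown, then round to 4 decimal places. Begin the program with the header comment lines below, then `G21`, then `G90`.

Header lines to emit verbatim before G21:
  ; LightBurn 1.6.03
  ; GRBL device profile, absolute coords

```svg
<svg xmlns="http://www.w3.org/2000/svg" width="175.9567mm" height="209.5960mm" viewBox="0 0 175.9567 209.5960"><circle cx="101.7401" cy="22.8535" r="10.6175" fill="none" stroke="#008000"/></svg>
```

1 u = 1 mm; y_m = 209.5960 − y.

[1] `<circle>` circle, #008000→score S435 F1978: (112.3576,186.7425) → (110.3298,192.9833) → (105.0211,196.8403) → (98.4591,196.8403) → (93.1504,192.9833) → (91.1226,186.7425) → (93.1504,180.5017) → (98.4591,176.6447) → (105.0211,176.6447) → (110.3298,180.5017) → (112.3576,186.7425) (closed)

; LightBurn 1.6.03
; GRBL device profile, absolute coords
G21
G90
G0 X112.3576 Y186.7425
M3 S435
G1 X110.3298 Y192.9833 F1978
G1 X105.0211 Y196.8403
G1 X98.4591 Y196.8403
G1 X93.1504 Y192.9833
G1 X91.1226 Y186.7425
G1 X93.1504 Y180.5017
G1 X98.4591 Y176.6447
G1 X105.0211 Y176.6447
G1 X110.3298 Y180.5017
G1 X112.3576 Y186.7425
M5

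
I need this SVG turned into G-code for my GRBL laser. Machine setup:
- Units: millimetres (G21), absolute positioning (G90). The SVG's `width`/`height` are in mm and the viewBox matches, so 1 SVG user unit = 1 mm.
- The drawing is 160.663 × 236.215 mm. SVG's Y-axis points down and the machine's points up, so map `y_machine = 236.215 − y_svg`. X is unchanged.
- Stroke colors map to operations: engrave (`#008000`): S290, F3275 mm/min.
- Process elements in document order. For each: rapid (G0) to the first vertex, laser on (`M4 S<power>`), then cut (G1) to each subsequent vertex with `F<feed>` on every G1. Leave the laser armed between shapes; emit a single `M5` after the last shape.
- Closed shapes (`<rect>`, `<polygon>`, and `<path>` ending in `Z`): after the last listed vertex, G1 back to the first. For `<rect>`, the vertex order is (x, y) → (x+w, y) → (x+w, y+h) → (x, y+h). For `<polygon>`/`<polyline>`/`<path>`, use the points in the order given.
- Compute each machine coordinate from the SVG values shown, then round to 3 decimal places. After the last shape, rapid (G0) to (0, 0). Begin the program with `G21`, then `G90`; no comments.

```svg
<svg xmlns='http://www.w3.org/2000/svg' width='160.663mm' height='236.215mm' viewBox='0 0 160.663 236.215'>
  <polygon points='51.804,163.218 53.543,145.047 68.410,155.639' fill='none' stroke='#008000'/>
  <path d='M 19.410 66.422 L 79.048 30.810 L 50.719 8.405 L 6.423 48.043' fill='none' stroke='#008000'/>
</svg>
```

G21
G90
G0 X51.804 Y72.997
M4 S290
G1 X53.543 Y91.168 F3275
G1 X68.410 Y80.576 F3275
G1 X51.804 Y72.997 F3275
G0 X19.410 Y169.793
M4 S290
G1 X79.048 Y205.405 F3275
G1 X50.719 Y227.810 F3275
G1 X6.423 Y188.172 F3275
M5
G0 X0.000 Y0.000

1 u = 1 mm; y_m = 236.215 − y.

[1] `<polygon>` regular polygon, #008000→engrave S290 F3275: (51.804,72.997) → (53.543,91.168) → (68.410,80.576) → (51.804,72.997) (closed)

[2] `<path>` open polyline, #008000→engrave S290 F3275: (19.410,169.793) → (79.048,205.405) → (50.719,227.810) → (6.423,188.172)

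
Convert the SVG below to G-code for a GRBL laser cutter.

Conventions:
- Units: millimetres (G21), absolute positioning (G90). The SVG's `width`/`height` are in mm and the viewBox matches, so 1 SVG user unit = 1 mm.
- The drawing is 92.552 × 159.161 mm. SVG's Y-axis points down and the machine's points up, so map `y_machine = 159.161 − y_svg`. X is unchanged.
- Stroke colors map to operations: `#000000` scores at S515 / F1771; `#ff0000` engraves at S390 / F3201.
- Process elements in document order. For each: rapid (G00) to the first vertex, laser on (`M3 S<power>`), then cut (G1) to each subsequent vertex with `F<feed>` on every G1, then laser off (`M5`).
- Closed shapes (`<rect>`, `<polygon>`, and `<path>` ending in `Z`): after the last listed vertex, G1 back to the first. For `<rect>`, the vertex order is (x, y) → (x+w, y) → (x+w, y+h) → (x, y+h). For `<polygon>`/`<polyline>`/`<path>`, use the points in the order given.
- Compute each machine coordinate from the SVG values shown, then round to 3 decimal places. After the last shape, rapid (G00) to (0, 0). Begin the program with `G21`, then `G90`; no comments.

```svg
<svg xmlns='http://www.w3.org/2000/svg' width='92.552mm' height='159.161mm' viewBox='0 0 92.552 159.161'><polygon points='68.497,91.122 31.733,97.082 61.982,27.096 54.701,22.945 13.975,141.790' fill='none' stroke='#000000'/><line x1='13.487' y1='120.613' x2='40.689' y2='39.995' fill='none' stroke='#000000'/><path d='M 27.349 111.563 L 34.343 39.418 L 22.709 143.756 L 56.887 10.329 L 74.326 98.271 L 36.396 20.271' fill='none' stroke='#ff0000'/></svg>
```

G21
G90
G00 X68.497 Y68.039
M3 S515
G1 X31.733 Y62.079 F1771
G1 X61.982 Y132.065 F1771
G1 X54.701 Y136.216 F1771
G1 X13.975 Y17.371 F1771
G1 X68.497 Y68.039 F1771
M5
G00 X13.487 Y38.548
M3 S515
G1 X40.689 Y119.166 F1771
M5
G00 X27.349 Y47.598
M3 S390
G1 X34.343 Y119.743 F3201
G1 X22.709 Y15.405 F3201
G1 X56.887 Y148.832 F3201
G1 X74.326 Y60.890 F3201
G1 X36.396 Y138.890 F3201
M5
G00 X0.000 Y0.000

1 u = 1 mm; y_m = 159.161 − y.

[1] `<polygon>` closed polygon, #000000→score S515 F1771: (68.497,68.039) → (31.733,62.079) → (61.982,132.065) → (54.701,136.216) → (13.975,17.371) → (68.497,68.039) (closed)

[2] `<line>` line segment, #000000→score S515 F1771: (13.487,38.548) → (40.689,119.166)

[3] `<path>` open polyline, #ff0000→engrave S390 F3201: (27.349,47.598) → (34.343,119.743) → (22.709,15.405) → (56.887,148.832) → (74.326,60.890) → (36.396,138.890)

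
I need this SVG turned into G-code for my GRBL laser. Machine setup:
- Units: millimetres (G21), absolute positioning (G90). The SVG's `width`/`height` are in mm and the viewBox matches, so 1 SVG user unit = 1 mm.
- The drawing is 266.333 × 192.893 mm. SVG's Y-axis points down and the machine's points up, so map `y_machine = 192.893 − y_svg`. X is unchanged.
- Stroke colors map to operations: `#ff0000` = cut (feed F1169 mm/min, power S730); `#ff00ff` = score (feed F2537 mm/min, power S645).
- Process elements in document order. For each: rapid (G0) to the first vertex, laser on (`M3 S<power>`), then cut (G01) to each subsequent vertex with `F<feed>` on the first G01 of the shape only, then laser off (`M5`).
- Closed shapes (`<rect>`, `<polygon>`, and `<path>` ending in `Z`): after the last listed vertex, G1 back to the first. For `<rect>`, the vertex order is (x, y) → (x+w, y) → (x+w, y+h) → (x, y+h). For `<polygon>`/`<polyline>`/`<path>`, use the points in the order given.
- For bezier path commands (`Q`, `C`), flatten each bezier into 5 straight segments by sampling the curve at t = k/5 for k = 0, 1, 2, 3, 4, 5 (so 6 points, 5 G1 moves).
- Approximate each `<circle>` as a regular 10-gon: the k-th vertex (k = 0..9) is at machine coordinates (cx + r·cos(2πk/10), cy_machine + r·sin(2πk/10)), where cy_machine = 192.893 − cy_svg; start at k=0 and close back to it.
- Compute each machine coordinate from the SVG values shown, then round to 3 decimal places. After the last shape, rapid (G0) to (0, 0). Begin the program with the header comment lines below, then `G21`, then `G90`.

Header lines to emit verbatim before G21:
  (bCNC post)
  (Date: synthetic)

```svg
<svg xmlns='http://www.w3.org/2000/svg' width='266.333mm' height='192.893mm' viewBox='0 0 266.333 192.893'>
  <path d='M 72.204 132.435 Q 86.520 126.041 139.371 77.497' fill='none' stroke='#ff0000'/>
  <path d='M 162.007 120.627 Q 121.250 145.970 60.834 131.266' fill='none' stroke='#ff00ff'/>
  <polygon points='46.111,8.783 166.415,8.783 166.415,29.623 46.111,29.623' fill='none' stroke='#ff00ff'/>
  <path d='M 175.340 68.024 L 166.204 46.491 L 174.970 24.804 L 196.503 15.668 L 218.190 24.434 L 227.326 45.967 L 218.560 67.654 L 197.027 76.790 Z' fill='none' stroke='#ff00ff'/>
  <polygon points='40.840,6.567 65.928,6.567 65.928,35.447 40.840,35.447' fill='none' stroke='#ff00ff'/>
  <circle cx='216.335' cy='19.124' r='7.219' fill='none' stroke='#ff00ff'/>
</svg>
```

viewBox `0 0 266.333 192.893` with mm width/height → 1 unit = 1 mm. Flip: y_m = 192.893 − y_svg.

**Shape 1** — `<path>` quadratic bezier, stroke `#ff0000` → cut (S730, F1169). Control points (SVG): P0=(72.204,132.435), P1=(86.520,126.041), P2=(139.371,77.497); sampled at t=k/5. Machine vertices: (72.204,60.458) → (79.472,64.702) → (89.822,72.317) → (103.256,83.305) → (119.772,97.664) → (139.371,115.396). Open path.

**Shape 2** — `<path>` quadratic bezier, stroke `#ff00ff` → score (S645, F2537). Control points (SVG): P0=(162.007,120.627), P1=(121.250,145.970), P2=(60.834,131.266); sampled at t=k/5. Machine vertices: (162.007,72.266) → (144.918,63.731) → (126.256,58.399) → (106.021,56.271) → (84.214,57.347) → (60.834,61.627). Open path.

**Shape 3** — `<polygon>` rectangle, stroke `#ff00ff` → score (S645, F2537). Machine vertices: (46.111,184.110) → (166.415,184.110) → (166.415,163.270) → (46.111,163.270) → (46.111,184.110). Closed: final G1 returns to the first vertex.

**Shape 4** — `<path>` regular polygon, stroke `#ff00ff` → score (S645, F2537). Machine vertices: (175.340,124.869) → (166.204,146.402) → (174.970,168.089) → (196.503,177.225) → (218.190,168.459) → (227.326,146.926) → (218.560,125.239) → (197.027,116.103) → (175.340,124.869). Closed: final G1 returns to the first vertex.

**Shape 5** — `<polygon>` rectangle, stroke `#ff00ff` → score (S645, F2537). Machine vertices: (40.840,186.326) → (65.928,186.326) → (65.928,157.446) → (40.840,157.446) → (40.840,186.326). Closed: final G1 returns to the first vertex.

**Shape 6** — `<circle>` circle, stroke `#ff00ff` → score (S645, F2537). Machine vertices: (223.554,173.769) → (222.175,178.012) → (218.566,180.635) → (214.104,180.635) → (210.495,178.012) → (209.116,173.769) → (210.495,169.526) → (214.104,166.903) → (218.566,166.903) → (222.175,169.526) → (223.554,173.769). Closed: final G1 returns to the first vertex.

(bCNC post)
(Date: synthetic)
G21
G90
G0 X72.204 Y60.458
M3 S730
G01 X79.472 Y64.702 F1169
G01 X89.822 Y72.317
G01 X103.256 Y83.305
G01 X119.772 Y97.664
G01 X139.371 Y115.396
M5
G0 X162.007 Y72.266
M3 S645
G01 X144.918 Y63.731 F2537
G01 X126.256 Y58.399
G01 X106.021 Y56.271
G01 X84.214 Y57.347
G01 X60.834 Y61.627
M5
G0 X46.111 Y184.110
M3 S645
G01 X166.415 Y184.110 F2537
G01 X166.415 Y163.270
G01 X46.111 Y163.270
G01 X46.111 Y184.110
M5
G0 X175.340 Y124.869
M3 S645
G01 X166.204 Y146.402 F2537
G01 X174.970 Y168.089
G01 X196.503 Y177.225
G01 X218.190 Y168.459
G01 X227.326 Y146.926
G01 X218.560 Y125.239
G01 X197.027 Y116.103
G01 X175.340 Y124.869
M5
G0 X40.840 Y186.326
M3 S645
G01 X65.928 Y186.326 F2537
G01 X65.928 Y157.446
G01 X40.840 Y157.446
G01 X40.840 Y186.326
M5
G0 X223.554 Y173.769
M3 S645
G01 X222.175 Y178.012 F2537
G01 X218.566 Y180.635
G01 X214.104 Y180.635
G01 X210.495 Y178.012
G01 X209.116 Y173.769
G01 X210.495 Y169.526
G01 X214.104 Y166.903
G01 X218.566 Y166.903
G01 X222.175 Y169.526
G01 X223.554 Y173.769
M5
G0 X0.000 Y0.000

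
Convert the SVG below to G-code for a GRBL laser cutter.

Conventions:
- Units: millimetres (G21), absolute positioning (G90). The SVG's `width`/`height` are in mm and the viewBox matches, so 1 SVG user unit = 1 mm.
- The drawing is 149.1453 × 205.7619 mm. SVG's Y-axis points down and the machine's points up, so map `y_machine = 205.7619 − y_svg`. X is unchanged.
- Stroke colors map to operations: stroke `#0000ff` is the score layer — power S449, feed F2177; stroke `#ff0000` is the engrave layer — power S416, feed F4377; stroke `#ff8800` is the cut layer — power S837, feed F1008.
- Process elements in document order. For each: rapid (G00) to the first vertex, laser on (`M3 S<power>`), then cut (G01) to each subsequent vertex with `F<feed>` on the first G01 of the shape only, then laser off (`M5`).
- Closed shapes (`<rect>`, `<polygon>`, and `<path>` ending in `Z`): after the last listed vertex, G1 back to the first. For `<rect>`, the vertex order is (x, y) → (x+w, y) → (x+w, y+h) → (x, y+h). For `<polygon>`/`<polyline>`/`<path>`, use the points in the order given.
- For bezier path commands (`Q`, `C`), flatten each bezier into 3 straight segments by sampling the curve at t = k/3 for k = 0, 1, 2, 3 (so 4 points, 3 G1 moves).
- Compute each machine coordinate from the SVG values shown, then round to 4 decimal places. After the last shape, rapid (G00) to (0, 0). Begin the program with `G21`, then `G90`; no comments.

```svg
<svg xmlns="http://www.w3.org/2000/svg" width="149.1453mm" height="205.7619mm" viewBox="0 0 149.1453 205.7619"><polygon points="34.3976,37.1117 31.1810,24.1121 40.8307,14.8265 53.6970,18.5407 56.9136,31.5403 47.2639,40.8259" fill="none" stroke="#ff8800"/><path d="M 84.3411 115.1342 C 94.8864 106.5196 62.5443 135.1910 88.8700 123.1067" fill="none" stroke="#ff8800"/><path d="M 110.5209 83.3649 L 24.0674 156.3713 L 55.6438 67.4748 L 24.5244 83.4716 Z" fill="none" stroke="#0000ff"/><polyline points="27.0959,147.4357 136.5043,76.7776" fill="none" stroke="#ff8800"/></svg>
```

Since the viewBox matches the mm dimensions, user units are millimetres directly. The only transform is the Y-flip y_m = 205.7619 − y_svg.

Shape 1 is a regular polygon drawn with `<polygon>`. Its stroke #ff8800 means cut at S837, F1008. After flipping Y the toolpath is (34.3976,168.6502) → (31.1810,181.6498) → (40.8307,190.9354) → (53.6970,187.2212) → (56.9136,174.2216) → (47.2639,164.9360) → (34.3976,168.6502), returning to the start.

Shape 2 is a cubic bezier drawn with `<path>`. Its stroke #ff8800 means cut at S837, F1008. After flipping Y the toolpath is (84.3411,90.6277) → (84.3519,89.7041) → (78.3389,81.2657) → (88.8700,82.6552).

Shape 3 is a closed polygon drawn with `<path>`. Its stroke #0000ff means score at S449, F2177. After flipping Y the toolpath is (110.5209,122.3970) → (24.0674,49.3906) → (55.6438,138.2871) → (24.5244,122.2903) → (110.5209,122.3970), returning to the start.

Shape 4 is a line segment drawn with `<polyline>`. Its stroke #ff8800 means cut at S837, F1008. After flipping Y the toolpath is (27.0959,58.3262) → (136.5043,128.9843).

G21
G90
G00 X34.3976 Y168.6502
M3 S837
G01 X31.1810 Y181.6498 F1008
G01 X40.8307 Y190.9354
G01 X53.6970 Y187.2212
G01 X56.9136 Y174.2216
G01 X47.2639 Y164.9360
G01 X34.3976 Y168.6502
M5
G00 X84.3411 Y90.6277
M3 S837
G01 X84.3519 Y89.7041 F1008
G01 X78.3389 Y81.2657
G01 X88.8700 Y82.6552
M5
G00 X110.5209 Y122.3970
M3 S449
G01 X24.0674 Y49.3906 F2177
G01 X55.6438 Y138.2871
G01 X24.5244 Y122.2903
G01 X110.5209 Y122.3970
M5
G00 X27.0959 Y58.3262
M3 S837
G01 X136.5043 Y128.9843 F1008
M5
G00 X0.0000 Y0.0000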